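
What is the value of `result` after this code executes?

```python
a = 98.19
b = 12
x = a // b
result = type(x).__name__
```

a is float; b is int; x is float; result = 'float'

'float'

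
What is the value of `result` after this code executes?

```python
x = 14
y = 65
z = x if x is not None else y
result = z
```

x = 14; y = 65; z = 14; result = 14

14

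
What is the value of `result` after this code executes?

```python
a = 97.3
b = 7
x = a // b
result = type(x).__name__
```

a is float; b is int; x is float; result = 'float'

'float'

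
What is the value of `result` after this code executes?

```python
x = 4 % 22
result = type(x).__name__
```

x is int; result = 'int'

'int'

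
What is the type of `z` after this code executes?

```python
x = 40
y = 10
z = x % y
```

int % int = int

int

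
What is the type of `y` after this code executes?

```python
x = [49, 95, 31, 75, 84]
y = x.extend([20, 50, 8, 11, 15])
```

list.extend() returns None

NoneType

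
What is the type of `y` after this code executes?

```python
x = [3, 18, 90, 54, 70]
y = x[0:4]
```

Slicing a list returns a list

list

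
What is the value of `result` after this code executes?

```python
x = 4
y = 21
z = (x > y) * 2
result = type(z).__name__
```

x is int; y is int; z is int; result = 'int'

'int'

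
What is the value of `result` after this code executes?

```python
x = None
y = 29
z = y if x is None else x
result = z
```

x = None; y = 29; z = 29; result = 29

29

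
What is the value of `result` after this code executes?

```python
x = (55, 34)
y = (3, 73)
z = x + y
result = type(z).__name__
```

x is tuple; y is tuple; z is tuple; result = 'tuple'

'tuple'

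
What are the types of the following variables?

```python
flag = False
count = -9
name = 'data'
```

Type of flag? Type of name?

flag is assigned the constant False, which has type bool; name is assigned a quoted string literal, so it is a str

bool, str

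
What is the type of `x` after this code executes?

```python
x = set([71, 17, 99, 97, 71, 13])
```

set() constructor returns set

set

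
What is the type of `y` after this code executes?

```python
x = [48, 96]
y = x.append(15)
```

list.append() returns None (mutates in place)

NoneType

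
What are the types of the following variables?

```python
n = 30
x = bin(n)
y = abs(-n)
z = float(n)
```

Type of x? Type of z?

bin() returns str; float() returns float

str, float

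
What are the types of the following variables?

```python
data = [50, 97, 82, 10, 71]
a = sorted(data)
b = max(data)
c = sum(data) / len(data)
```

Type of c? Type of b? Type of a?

int / int = float; max of ints returns int; sorted() returns list

float, int, list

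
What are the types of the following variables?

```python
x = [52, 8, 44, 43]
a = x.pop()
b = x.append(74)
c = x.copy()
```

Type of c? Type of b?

copy() returns list; append() returns None

list, NoneType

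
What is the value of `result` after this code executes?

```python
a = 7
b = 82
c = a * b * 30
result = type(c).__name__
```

a is int; b is int; c is int; result = 'int'

'int'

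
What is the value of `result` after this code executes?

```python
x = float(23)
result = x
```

x = 23.0; result = 23.0

23.0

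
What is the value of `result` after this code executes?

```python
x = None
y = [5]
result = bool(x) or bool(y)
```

x = None; y = [5]; result = True

True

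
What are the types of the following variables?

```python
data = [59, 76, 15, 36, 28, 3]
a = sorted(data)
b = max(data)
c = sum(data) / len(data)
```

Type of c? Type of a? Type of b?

int / int = float; sorted() returns list; max of ints returns int

float, list, int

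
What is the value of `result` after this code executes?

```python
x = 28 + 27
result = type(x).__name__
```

x is int; result = 'int'

'int'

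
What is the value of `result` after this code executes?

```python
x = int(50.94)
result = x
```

x = 50; result = 50

50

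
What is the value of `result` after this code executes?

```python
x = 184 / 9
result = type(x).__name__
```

x is float; result = 'float'

'float'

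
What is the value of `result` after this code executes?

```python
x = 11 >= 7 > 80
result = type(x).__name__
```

x is bool; result = 'bool'

'bool'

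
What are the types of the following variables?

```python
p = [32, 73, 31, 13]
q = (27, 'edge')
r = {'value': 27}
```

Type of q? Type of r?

q is assigned a tuple (parenthesized, comma-separated values); r is assigned a dict literal ({key: value})

tuple, dict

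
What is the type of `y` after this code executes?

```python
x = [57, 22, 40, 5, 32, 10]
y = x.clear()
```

list.clear() returns None

NoneType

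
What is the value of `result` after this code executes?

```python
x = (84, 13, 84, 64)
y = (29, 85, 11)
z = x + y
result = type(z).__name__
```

x is tuple; y is tuple; z is tuple; result = 'tuple'

'tuple'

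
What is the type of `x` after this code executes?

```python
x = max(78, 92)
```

max() of ints returns int

int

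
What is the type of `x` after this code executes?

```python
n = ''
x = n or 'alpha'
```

'or' returns first truthy value (str)

str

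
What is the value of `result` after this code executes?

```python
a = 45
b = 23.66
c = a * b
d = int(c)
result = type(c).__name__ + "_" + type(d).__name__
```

a is int; b is float; c is float; d is int; result = 'float_int'

'float_int'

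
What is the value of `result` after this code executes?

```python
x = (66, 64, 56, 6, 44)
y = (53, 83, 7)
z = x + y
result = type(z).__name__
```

x is tuple; y is tuple; z is tuple; result = 'tuple'

'tuple'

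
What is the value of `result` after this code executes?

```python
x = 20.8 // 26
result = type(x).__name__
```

x is float; result = 'float'

'float'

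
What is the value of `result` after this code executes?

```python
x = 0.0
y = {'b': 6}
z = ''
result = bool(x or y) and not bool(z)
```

x = 0.0; y = {'b': 6}; z = ''; result = True

True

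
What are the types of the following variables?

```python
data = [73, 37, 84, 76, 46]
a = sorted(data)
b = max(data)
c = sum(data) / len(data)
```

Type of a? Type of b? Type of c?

sorted() returns list; max of ints returns int; int / int = float

list, int, float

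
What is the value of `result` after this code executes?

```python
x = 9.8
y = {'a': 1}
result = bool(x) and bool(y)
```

x = 9.8; y = {'a': 1}; result = True

True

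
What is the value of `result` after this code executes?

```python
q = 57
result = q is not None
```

q = 57; result = True

True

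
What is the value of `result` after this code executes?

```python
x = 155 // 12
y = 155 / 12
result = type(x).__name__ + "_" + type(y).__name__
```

x is int; y is float; result = 'int_float'

'int_float'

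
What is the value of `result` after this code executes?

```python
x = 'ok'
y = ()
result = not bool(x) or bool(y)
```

x = 'ok'; y = (); result = False

False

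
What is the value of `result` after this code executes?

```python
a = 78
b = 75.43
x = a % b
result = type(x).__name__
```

a is int; b is float; x is float; result = 'float'

'float'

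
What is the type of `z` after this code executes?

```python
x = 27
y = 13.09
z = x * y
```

int * float = float

float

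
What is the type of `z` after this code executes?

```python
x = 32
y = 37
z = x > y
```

Comparison returns bool

bool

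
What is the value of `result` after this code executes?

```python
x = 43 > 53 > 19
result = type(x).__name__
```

x is bool; result = 'bool'

'bool'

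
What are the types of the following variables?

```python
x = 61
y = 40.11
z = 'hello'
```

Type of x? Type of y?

x is assigned a bare integer (no decimal point), so it is an int; y is assigned a number with a decimal point, so it is a float

int, float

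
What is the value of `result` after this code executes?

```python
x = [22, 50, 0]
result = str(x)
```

x = [22, 50, 0]; result = '[22, 50, 0]'

'[22, 50, 0]'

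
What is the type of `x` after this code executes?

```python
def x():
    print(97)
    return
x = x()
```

Bare return returns None

NoneType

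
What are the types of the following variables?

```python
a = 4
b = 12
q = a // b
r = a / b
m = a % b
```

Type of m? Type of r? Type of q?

% of ints returns int; / returns float; // returns int

int, float, int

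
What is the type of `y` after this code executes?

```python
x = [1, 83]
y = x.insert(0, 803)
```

list.insert() returns None

NoneType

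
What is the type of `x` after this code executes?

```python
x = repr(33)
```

repr() returns str

str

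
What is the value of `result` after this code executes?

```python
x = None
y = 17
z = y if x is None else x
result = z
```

x = None; y = 17; z = 17; result = 17

17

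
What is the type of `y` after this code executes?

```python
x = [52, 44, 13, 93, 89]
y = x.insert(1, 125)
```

list.insert() returns None

NoneType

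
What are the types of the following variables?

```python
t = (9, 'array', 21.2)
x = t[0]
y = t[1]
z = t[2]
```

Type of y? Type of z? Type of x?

tuple[1] is str; tuple[2] is float; tuple[0] is int

str, float, int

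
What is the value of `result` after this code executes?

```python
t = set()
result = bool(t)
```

t = set(); result = False

False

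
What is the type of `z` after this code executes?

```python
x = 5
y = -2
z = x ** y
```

int ** negative = float

float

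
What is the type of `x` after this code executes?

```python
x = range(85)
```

range() returns a range object

range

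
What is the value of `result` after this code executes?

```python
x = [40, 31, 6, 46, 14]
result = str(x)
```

x = [40, 31, 6, 46, 14]; result = '[40, 31, 6, 46, 14]'

'[40, 31, 6, 46, 14]'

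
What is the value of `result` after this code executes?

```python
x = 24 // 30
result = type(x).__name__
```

x is int; result = 'int'

'int'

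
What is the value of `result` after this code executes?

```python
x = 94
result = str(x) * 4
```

x = 94; result = '94949494'

'94949494'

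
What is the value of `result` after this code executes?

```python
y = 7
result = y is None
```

y = 7; result = False

False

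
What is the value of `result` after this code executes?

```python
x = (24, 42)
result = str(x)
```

x = (24, 42); result = '(24, 42)'

'(24, 42)'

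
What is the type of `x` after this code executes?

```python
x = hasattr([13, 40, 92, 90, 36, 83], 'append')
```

hasattr() returns bool

bool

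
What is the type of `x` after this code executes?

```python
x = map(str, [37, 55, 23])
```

map() returns a map object

map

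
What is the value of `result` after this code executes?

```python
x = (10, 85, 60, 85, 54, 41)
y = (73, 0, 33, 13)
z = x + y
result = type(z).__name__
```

x is tuple; y is tuple; z is tuple; result = 'tuple'

'tuple'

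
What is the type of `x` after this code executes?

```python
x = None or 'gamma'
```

'or' with None returns the other truthy value (str)

str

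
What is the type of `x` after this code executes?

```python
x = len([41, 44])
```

len() always returns int

int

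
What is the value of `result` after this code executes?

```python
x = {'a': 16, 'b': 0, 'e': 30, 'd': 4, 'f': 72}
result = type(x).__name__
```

x is dict; result = 'dict'

'dict'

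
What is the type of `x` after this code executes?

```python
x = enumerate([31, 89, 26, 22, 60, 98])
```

enumerate() returns an enumerate object

enumerate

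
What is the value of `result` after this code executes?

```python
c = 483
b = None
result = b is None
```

c = 483; b = None; result = True

True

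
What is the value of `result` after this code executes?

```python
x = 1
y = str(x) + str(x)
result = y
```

x = 1; y = '11'; result = '11'

'11'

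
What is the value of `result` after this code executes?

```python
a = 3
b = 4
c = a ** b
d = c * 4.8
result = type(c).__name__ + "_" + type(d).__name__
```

a is int; b is int; c is int; d is float; result = 'int_float'

'int_float'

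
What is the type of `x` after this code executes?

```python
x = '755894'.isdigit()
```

str.isdigit() returns bool

bool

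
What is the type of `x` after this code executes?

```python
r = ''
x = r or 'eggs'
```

'or' returns first truthy value (str)

str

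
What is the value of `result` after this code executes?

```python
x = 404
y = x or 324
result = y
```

x = 404; y = 404; result = 404

404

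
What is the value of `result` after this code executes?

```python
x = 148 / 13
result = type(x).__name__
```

x is float; result = 'float'

'float'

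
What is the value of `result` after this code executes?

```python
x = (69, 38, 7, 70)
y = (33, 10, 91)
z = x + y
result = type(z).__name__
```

x is tuple; y is tuple; z is tuple; result = 'tuple'

'tuple'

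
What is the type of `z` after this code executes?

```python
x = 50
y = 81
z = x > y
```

Comparison returns bool

bool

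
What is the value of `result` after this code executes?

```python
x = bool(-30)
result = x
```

x = True; result = True

True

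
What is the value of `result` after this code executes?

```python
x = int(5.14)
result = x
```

x = 5; result = 5

5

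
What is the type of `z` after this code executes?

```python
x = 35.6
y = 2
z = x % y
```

float % int = float

float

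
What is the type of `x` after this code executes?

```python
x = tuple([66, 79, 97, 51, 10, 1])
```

tuple() constructor returns tuple

tuple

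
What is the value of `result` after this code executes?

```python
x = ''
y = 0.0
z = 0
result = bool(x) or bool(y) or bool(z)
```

x = ''; y = 0.0; z = 0; result = False

False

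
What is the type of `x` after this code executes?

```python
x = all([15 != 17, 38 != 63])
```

all() returns bool

bool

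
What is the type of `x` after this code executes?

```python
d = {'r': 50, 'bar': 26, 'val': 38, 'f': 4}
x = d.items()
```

dict.items() returns dict_items view

dict_items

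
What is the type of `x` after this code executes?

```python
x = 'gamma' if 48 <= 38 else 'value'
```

Both branches of conditional are str

str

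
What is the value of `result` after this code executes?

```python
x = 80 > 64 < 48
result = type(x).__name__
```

x is bool; result = 'bool'

'bool'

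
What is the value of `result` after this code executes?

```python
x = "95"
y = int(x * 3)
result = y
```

x = '95'; y = 959595; result = 959595

959595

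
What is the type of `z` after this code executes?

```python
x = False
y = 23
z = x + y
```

bool + int = int (bool is subclass of int)

int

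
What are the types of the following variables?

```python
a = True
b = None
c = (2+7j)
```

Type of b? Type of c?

b is assigned None, whose type is NoneType; c is assigned (2+7j), an int plus an imaginary literal (j suffix), which evaluates to complex

NoneType, complex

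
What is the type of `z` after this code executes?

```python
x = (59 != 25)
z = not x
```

'not' returns bool

bool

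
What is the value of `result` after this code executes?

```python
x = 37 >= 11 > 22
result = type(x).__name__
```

x is bool; result = 'bool'

'bool'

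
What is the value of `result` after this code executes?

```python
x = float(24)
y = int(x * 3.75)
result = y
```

x = 24.0; y = 90; result = 90

90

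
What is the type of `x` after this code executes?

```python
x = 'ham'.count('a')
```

str.count() returns int

int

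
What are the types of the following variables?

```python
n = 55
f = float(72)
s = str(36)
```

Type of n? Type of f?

n is assigned a bare integer (no decimal point), so it is an int; f is assigned the result of calling float(), which returns a float

int, float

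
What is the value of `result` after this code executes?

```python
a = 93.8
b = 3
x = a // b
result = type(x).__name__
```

a is float; b is int; x is float; result = 'float'

'float'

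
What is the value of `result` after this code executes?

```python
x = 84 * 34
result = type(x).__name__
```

x is int; result = 'int'

'int'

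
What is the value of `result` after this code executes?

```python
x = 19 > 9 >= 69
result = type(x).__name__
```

x is bool; result = 'bool'

'bool'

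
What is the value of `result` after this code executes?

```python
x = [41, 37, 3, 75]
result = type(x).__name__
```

x is list; result = 'list'

'list'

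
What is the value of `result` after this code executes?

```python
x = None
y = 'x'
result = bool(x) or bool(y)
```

x = None; y = 'x'; result = True

True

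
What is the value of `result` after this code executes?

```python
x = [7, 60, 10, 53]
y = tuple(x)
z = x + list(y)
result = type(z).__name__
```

x is list; y is tuple; z is list; result = 'list'

'list'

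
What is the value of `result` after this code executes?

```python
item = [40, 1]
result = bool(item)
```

item = [40, 1]; result = True

True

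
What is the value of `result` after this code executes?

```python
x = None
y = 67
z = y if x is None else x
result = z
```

x = None; y = 67; z = 67; result = 67

67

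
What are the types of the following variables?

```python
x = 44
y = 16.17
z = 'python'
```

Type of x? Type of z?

x is assigned a bare integer (no decimal point), so it is an int; z is assigned a quoted string literal, so it is a str

int, str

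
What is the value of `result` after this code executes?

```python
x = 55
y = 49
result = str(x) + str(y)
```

x = 55; y = 49; result = '5549'

'5549'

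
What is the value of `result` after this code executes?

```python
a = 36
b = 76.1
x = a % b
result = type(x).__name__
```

a is int; b is float; x is float; result = 'float'

'float'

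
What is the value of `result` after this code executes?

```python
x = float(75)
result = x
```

x = 75.0; result = 75.0

75.0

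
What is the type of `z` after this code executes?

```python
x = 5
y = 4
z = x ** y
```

positive int ** positive int = int

int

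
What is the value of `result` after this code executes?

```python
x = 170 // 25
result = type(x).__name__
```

x is int; result = 'int'

'int'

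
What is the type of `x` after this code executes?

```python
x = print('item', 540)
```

print() returns None

NoneType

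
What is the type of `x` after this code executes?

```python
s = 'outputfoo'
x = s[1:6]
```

Slicing a str returns str

str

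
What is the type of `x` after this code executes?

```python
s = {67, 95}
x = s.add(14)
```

set.add() returns None (mutates in place)

NoneType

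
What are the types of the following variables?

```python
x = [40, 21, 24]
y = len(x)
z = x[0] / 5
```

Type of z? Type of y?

int / int = float; len() returns int

float, int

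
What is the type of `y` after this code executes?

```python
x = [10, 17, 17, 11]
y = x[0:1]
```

Slicing a list returns a list

list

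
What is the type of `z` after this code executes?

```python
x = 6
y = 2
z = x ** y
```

positive int ** positive int = int

int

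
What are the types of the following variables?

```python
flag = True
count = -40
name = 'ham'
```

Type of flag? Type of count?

flag is assigned the constant True, which has type bool; count is assigned a bare integer (no decimal point), so it is an int

bool, int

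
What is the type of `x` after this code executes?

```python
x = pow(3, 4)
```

pow(int, int) returns int

int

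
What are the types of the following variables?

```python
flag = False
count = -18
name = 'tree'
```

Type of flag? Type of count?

flag is assigned the constant False, which has type bool; count is assigned a bare integer (no decimal point), so it is an int

bool, int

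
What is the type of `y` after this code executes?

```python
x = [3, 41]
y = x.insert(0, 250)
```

list.insert() returns None

NoneType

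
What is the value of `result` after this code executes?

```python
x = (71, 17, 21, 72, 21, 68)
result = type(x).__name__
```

x is tuple; result = 'tuple'

'tuple'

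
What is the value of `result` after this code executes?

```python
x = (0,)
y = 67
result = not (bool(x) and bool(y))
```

x = (0,); y = 67; result = False

False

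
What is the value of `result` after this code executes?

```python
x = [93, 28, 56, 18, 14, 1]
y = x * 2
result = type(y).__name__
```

x is list; y is list; result = 'list'

'list'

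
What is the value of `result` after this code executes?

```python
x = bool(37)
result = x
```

x = True; result = True

True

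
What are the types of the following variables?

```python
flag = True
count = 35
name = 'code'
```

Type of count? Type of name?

count is assigned a bare integer (no decimal point), so it is an int; name is assigned a quoted string literal, so it is a str

int, str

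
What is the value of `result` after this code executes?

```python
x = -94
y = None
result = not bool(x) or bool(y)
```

x = -94; y = None; result = False

False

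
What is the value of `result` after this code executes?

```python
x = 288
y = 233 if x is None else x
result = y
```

x = 288; y = 288; result = 288

288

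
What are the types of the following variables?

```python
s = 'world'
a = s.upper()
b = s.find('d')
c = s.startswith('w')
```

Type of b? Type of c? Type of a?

find() returns int; startswith() returns bool; upper() returns str

int, bool, str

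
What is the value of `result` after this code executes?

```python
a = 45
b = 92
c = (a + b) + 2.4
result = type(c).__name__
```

a is int; b is int; c is float; result = 'float'

'float'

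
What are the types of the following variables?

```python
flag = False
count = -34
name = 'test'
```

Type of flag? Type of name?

flag is assigned the constant False, which has type bool; name is assigned a quoted string literal, so it is a str

bool, str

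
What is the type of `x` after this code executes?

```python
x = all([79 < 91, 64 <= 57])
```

all() returns bool

bool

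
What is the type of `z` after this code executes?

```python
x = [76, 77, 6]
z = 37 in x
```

'in' operator returns bool

bool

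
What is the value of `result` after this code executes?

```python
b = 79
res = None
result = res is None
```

b = 79; res = None; result = True

True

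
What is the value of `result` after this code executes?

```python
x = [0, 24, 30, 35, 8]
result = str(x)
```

x = [0, 24, 30, 35, 8]; result = '[0, 24, 30, 35, 8]'

'[0, 24, 30, 35, 8]'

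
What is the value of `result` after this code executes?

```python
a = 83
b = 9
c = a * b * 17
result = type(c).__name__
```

a is int; b is int; c is int; result = 'int'

'int'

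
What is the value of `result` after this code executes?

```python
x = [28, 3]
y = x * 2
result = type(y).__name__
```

x is list; y is list; result = 'list'

'list'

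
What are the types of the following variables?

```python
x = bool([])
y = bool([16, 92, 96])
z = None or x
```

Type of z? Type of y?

None or bool returns the bool; bool() returns bool

bool, bool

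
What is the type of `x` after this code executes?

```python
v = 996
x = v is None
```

'is' comparison returns bool

bool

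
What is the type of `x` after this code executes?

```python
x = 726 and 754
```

'and' with truthy values returns last operand (int)

int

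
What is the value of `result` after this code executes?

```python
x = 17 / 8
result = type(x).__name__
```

x is float; result = 'float'

'float'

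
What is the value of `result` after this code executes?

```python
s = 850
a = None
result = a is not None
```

s = 850; a = None; result = False

False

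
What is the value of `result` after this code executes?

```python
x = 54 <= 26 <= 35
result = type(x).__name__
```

x is bool; result = 'bool'

'bool'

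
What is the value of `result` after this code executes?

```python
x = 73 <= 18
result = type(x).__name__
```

x is bool; result = 'bool'

'bool'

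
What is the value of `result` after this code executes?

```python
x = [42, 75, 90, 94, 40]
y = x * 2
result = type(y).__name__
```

x is list; y is list; result = 'list'

'list'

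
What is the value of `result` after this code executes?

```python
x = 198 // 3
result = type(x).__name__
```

x is int; result = 'int'

'int'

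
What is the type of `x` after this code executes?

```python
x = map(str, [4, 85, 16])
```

map() returns a map object

map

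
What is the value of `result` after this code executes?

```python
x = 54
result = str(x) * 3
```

x = 54; result = '545454'

'545454'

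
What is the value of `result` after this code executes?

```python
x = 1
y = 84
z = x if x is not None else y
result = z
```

x = 1; y = 84; z = 1; result = 1

1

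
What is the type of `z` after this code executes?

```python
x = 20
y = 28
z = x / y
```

int / int = float

float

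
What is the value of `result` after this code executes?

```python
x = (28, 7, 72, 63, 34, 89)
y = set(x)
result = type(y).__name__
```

x is tuple; y is set; result = 'set'

'set'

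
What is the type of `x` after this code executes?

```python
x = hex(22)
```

hex() returns str representation

str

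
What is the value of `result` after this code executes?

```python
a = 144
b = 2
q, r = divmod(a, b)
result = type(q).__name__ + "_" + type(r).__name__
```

a is int; b is int; q is int; r is int; result = 'int_int'

'int_int'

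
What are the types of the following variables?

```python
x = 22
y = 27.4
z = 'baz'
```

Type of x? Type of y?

x is assigned a bare integer (no decimal point), so it is an int; y is assigned a number with a decimal point, so it is a float

int, float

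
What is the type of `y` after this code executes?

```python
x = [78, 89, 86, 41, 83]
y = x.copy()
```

list.copy() returns list

list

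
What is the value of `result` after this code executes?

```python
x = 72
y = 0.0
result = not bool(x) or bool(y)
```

x = 72; y = 0.0; result = False

False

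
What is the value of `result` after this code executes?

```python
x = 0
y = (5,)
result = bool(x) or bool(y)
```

x = 0; y = (5,); result = True

True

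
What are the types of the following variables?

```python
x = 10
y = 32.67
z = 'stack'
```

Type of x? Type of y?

x is assigned a bare integer (no decimal point), so it is an int; y is assigned a number with a decimal point, so it is a float

int, float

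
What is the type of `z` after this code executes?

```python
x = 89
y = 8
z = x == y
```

Comparison returns bool

bool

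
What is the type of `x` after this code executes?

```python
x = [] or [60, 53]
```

'or' returns first truthy value (list)

list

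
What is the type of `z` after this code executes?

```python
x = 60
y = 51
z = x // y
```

int // int = int

int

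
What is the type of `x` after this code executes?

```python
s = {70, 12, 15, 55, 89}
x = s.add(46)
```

set.add() returns None (mutates in place)

NoneType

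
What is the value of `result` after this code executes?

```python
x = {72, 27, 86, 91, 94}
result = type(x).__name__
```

x is set; result = 'set'

'set'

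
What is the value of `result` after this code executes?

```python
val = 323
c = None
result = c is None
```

val = 323; c = None; result = True

True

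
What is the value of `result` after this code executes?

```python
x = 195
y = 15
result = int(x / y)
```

x = 195; y = 15; result = 13

13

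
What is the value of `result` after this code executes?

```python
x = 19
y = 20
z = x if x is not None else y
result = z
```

x = 19; y = 20; z = 19; result = 19

19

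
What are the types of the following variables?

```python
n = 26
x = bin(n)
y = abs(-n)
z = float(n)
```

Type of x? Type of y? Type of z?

bin() returns str; abs() of int returns int; float() returns float

str, int, float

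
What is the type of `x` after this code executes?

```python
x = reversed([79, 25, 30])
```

reversed() on a list returns list_reverseiterator

list_reverseiterator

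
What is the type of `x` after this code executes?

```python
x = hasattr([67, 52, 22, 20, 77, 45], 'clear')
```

hasattr() returns bool

bool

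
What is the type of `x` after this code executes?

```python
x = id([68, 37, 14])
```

id() returns int

int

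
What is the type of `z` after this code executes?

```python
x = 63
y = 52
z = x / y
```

int / int = float

float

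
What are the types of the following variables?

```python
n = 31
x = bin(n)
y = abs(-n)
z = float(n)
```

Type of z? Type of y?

float() returns float; abs() of int returns int

float, int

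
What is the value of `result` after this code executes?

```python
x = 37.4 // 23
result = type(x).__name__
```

x is float; result = 'float'

'float'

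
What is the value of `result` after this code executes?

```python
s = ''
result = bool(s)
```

s = ''; result = False

False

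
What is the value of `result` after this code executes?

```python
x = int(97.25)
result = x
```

x = 97; result = 97

97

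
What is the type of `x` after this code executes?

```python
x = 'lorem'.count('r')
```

str.count() returns int

int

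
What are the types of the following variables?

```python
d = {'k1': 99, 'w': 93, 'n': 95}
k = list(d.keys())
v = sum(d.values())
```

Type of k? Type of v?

list() converts to list; sum of ints is int

list, int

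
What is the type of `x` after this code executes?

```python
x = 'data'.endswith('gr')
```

str.endswith() returns bool

bool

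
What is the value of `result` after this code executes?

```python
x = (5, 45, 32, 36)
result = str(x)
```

x = (5, 45, 32, 36); result = '(5, 45, 32, 36)'

'(5, 45, 32, 36)'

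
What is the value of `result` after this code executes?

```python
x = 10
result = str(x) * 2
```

x = 10; result = '1010'

'1010'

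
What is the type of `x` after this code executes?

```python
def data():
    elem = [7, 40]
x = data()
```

Function without return returns None

NoneType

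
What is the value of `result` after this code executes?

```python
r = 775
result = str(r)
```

r = 775; result = '775'

'775'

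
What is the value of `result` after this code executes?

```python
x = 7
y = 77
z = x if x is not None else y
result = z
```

x = 7; y = 77; z = 7; result = 7

7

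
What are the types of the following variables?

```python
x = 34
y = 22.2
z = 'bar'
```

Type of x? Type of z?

x is assigned a bare integer (no decimal point), so it is an int; z is assigned a quoted string literal, so it is a str

int, str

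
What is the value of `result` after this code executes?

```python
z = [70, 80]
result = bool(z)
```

z = [70, 80]; result = True

True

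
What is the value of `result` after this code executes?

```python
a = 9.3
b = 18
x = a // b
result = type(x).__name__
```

a is float; b is int; x is float; result = 'float'

'float'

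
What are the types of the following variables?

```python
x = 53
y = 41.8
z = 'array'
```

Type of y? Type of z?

y is assigned a number with a decimal point, so it is a float; z is assigned a quoted string literal, so it is a str

float, str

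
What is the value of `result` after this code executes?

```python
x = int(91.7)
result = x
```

x = 91; result = 91

91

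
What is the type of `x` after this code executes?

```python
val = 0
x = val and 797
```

'and' returns first falsy value (0 is int)

int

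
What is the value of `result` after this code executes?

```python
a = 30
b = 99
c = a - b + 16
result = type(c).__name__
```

a is int; b is int; c is int; result = 'int'

'int'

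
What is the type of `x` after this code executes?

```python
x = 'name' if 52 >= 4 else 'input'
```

Both branches of conditional are str

str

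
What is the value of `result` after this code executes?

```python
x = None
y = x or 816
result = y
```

x = None; y = 816; result = 816

816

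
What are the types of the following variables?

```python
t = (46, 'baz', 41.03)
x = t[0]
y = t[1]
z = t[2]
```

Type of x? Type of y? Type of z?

tuple[0] is int; tuple[1] is str; tuple[2] is float

int, str, float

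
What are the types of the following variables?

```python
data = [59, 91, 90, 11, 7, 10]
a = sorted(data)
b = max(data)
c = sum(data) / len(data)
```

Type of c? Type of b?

int / int = float; max of ints returns int

float, int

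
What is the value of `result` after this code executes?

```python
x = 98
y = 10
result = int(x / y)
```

x = 98; y = 10; result = 9

9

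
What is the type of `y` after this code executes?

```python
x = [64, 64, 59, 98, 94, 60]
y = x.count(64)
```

list.count() returns int

int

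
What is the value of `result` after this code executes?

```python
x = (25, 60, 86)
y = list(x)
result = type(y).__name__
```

x is tuple; y is list; result = 'list'

'list'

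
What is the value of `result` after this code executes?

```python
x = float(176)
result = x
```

x = 176.0; result = 176.0

176.0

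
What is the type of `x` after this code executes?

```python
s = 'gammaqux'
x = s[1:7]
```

Slicing a str returns str

str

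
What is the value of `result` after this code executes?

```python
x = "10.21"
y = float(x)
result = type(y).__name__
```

x is str; y is float; result = 'float'

'float'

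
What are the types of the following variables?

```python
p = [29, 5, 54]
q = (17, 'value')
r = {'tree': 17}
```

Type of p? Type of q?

p is assigned a list literal (square brackets); q is assigned a tuple (parenthesized, comma-separated values)

list, tuple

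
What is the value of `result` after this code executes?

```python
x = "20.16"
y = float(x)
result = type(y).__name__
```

x is str; y is float; result = 'float'

'float'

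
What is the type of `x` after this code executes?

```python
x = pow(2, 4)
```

pow(int, int) returns int

int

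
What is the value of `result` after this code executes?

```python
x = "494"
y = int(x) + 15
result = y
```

x = '494'; y = 509; result = 509

509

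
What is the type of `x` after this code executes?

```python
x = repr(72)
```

repr() returns str

str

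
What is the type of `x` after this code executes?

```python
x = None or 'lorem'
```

'or' with None returns the other truthy value (str)

str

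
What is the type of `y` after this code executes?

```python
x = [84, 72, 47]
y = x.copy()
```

list.copy() returns list

list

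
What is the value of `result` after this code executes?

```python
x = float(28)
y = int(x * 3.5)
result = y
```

x = 28.0; y = 98; result = 98

98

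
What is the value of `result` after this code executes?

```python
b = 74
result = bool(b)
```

b = 74; result = True

True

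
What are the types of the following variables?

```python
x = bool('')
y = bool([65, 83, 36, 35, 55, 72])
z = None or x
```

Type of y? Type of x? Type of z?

bool() returns bool; bool() returns bool; None or bool returns the bool

bool, bool, bool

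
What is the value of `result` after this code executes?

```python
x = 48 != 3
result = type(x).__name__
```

x is bool; result = 'bool'

'bool'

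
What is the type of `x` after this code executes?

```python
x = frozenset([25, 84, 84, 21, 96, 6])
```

frozenset() returns frozenset

frozenset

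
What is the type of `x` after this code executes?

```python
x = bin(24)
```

bin() returns str representation

str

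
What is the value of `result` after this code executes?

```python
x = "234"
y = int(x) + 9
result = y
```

x = '234'; y = 243; result = 243

243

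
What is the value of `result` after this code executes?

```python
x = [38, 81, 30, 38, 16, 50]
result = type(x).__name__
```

x is list; result = 'list'

'list'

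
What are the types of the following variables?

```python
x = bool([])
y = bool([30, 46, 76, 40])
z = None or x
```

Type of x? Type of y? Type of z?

bool() returns bool; bool() returns bool; None or bool returns the bool

bool, bool, bool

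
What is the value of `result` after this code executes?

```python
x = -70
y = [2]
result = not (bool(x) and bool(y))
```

x = -70; y = [2]; result = False

False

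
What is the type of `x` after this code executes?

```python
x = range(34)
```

range() returns a range object

range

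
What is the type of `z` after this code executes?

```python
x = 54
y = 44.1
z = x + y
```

int + float = float

float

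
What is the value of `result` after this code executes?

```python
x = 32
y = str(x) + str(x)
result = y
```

x = 32; y = '3232'; result = '3232'

'3232'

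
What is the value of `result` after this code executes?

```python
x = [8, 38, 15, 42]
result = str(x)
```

x = [8, 38, 15, 42]; result = '[8, 38, 15, 42]'

'[8, 38, 15, 42]'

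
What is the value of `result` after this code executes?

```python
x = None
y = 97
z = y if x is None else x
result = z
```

x = None; y = 97; z = 97; result = 97

97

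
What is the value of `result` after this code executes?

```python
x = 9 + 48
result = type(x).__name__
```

x is int; result = 'int'

'int'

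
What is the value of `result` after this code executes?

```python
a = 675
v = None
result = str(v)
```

a = 675; v = None; result = 'None'

'None'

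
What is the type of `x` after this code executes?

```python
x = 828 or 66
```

'or' returns first truthy value (int)

int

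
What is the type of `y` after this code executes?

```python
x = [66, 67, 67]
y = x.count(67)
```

list.count() returns int

int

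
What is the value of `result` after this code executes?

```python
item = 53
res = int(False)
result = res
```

item = 53; res = 0; result = 0

0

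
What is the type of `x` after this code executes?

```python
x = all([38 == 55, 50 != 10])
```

all() returns bool

bool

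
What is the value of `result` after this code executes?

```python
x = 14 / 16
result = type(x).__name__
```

x is float; result = 'float'

'float'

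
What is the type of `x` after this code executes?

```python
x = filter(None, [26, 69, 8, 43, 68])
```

filter() returns a filter object

filter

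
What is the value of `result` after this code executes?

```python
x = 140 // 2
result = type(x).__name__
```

x is int; result = 'int'

'int'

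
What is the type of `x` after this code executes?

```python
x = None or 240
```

'or' with None returns the other truthy value

int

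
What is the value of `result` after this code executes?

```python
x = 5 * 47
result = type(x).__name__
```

x is int; result = 'int'

'int'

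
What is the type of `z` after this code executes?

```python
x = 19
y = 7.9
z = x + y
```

int + float = float

float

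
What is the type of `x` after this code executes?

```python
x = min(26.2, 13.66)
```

min() of floats returns float

float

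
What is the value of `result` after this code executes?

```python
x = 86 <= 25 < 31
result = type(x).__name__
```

x is bool; result = 'bool'

'bool'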